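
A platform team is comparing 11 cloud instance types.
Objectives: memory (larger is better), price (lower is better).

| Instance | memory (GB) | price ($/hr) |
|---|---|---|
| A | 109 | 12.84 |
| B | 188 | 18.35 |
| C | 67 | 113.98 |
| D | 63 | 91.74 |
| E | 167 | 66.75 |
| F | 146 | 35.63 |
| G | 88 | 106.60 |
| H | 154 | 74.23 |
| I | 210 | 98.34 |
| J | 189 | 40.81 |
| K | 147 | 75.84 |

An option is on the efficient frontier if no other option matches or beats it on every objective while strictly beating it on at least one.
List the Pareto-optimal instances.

A, B, I, J

A: not dominated (best price).
B: not dominated.
C: dominated by A (memory 109≥67, price 12.84≤113.98).
D: dominated by A (memory 109≥63, price 12.84≤91.74).
E: dominated by B (memory 188≥167, price 18.35≤66.75).
F: dominated by B (memory 188≥146, price 18.35≤35.63).
G: dominated by A (memory 109≥88, price 12.84≤106.60).
H: dominated by B (memory 188≥154, price 18.35≤74.23).
I: not dominated (best memory).
J: not dominated.
K: dominated by B (memory 188≥147, price 18.35≤75.84).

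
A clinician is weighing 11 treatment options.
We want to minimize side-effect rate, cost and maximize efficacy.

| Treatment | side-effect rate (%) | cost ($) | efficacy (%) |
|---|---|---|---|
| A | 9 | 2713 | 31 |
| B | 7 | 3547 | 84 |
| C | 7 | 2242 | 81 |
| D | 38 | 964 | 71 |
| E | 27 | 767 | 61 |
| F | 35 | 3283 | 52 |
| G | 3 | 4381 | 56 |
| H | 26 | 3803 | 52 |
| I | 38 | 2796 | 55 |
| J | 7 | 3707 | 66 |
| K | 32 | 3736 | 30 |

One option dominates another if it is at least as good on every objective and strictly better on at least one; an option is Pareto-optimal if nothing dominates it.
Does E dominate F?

Yes

E vs F: side-effect rate 27≤35, cost 767≤3283, efficacy 61≥52 — E is at least as good on every objective with at least one strict improvement.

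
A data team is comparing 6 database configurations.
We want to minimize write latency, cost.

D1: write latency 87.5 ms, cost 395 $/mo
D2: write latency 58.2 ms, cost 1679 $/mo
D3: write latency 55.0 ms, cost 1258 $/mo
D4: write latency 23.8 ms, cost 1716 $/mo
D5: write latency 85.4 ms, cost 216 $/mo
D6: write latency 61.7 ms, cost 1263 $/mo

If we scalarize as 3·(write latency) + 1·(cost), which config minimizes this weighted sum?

D1: 3·87.5 + 1·395 = 657.5
D2: 3·58.2 + 1·1679 = 1853.6
D3: 3·55.0 + 1·1258 = 1423.0
D4: 3·23.8 + 1·1716 = 1787.4
D5: 3·85.4 + 1·216 = 472.2
D6: 3·61.7 + 1·1263 = 1448.1
Lowest: D5 at 472.2.

D5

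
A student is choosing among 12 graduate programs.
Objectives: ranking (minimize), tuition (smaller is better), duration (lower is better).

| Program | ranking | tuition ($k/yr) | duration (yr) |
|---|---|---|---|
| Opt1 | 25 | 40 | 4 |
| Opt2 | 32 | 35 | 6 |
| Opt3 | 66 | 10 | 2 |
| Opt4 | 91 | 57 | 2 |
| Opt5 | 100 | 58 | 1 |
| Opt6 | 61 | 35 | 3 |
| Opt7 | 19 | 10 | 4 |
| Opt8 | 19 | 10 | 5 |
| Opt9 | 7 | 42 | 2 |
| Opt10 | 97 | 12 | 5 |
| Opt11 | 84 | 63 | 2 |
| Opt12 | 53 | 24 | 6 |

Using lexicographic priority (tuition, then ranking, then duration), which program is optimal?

Opt7

First minimize tuition: best is 10, kept {Opt3, Opt7, Opt8}.
Then minimize ranking: best is 19, kept {Opt7, Opt8}.
Then minimize duration: best is 4, kept {Opt7}.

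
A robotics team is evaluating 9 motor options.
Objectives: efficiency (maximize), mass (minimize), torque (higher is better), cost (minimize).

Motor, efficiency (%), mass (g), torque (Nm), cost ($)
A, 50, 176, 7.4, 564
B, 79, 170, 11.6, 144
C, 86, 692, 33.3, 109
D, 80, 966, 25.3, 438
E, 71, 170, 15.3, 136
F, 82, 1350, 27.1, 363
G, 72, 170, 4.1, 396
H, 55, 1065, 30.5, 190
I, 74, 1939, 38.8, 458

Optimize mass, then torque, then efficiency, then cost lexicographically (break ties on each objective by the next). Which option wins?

First minimize mass: best is 170, kept {B, E, G}.
Then maximize torque: best is 15.3, kept {E}.

E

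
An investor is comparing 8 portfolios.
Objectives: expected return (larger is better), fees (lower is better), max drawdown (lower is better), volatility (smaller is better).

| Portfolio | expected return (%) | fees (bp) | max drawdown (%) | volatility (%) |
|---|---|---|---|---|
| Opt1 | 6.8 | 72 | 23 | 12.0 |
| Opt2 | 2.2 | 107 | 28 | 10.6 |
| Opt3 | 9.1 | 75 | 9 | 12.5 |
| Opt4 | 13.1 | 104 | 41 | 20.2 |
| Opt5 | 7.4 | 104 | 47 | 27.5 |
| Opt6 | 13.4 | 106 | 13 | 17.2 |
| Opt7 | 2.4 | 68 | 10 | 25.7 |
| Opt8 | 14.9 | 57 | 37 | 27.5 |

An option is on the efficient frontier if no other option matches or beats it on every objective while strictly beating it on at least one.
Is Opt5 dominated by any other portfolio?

Yes

Opt3 vs Opt5: expected return 9.1≥7.4, fees 75≤104, max drawdown 9≤47, volatility 12.5≤27.5 — Opt3 is at least as good on every objective and strictly better on at least one, so Opt3 dominates Opt5.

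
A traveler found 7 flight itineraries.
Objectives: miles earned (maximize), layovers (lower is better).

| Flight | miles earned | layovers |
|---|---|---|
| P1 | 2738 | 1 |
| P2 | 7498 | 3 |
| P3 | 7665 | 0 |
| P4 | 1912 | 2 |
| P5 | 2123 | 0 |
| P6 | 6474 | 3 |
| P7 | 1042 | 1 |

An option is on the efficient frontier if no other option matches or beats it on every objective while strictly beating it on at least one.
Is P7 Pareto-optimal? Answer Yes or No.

No

P1 vs P7: miles earned 2738≥1042, layovers 1≤1 — P1 is at least as good on every objective and strictly better on at least one, so P1 dominates P7.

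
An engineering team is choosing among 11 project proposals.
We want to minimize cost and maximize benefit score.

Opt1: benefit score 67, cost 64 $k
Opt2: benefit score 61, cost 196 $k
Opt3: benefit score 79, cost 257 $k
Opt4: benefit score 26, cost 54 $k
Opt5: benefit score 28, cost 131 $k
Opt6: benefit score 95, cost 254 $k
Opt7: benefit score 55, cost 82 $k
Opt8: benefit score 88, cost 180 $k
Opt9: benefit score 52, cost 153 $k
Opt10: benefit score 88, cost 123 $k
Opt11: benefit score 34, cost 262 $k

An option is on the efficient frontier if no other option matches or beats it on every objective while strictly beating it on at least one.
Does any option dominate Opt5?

Yes

Opt1 vs Opt5: benefit score 67≥28, cost 64≤131 — Opt1 is at least as good on every objective and strictly better on at least one, so Opt1 dominates Opt5.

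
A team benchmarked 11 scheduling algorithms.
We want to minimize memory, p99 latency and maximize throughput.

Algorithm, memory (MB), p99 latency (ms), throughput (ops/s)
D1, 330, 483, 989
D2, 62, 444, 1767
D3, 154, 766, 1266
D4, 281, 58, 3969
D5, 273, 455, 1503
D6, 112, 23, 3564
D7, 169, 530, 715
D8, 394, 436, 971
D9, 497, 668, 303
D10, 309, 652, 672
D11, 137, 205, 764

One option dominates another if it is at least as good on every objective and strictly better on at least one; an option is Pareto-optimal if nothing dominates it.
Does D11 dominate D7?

Yes

D11 vs D7: memory 137≤169, p99 latency 205≤530, throughput 764≥715 — D11 is at least as good on every objective with at least one strict improvement.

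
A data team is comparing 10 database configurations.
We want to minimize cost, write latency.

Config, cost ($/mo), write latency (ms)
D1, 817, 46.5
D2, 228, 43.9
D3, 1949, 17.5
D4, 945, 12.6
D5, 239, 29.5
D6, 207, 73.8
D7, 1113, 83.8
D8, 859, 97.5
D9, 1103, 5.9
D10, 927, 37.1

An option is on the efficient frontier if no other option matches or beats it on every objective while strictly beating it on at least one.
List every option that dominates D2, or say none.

D1: worse on cost (817 vs 228).
D3: worse on cost (1949 vs 228).
D4: worse on cost (945 vs 228).
D5: worse on cost (239 vs 228).
D6: worse on write latency (73.8 vs 43.9).
D7: worse on cost (1113 vs 228).
D8: worse on cost (859 vs 228).
D9: worse on cost (1103 vs 228).
D10: worse on cost (927 vs 228).
No option dominates D2.

none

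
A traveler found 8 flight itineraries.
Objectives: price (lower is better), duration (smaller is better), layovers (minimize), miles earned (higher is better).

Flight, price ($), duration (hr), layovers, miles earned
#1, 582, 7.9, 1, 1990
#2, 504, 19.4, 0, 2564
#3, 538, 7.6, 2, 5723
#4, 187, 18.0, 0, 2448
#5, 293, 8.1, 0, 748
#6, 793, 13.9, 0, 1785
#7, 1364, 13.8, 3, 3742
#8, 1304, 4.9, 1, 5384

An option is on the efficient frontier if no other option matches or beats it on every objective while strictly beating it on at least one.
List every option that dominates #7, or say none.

#3: price 538≤1364, duration 7.6≤13.8, layovers 2≤3, miles earned 5723≥3742 — dominates #7.
#8: price 1304≤1364, duration 4.9≤13.8, layovers 1≤3, miles earned 5384≥3742 — dominates #7.
Others (#1, #2, #4, #5, #6) are each worse than #7 on at least one objective.

#3, #8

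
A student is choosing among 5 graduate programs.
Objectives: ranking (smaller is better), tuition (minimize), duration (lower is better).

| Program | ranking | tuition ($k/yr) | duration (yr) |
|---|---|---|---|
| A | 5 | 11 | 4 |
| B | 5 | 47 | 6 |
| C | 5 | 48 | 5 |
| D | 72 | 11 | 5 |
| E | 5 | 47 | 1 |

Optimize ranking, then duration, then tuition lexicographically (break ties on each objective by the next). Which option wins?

E

First minimize ranking: best is 5, kept {A, B, C, E}.
Then minimize duration: best is 1, kept {E}.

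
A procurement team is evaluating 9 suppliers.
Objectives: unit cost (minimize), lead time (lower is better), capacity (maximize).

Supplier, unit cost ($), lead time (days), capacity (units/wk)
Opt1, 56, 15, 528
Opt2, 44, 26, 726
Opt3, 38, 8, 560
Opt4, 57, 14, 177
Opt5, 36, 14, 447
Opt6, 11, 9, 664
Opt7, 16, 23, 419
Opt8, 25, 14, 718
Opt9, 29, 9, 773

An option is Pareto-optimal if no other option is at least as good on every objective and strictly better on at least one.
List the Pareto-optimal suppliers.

Opt3, Opt6, Opt8, Opt9

Opt1: dominated by Opt3 (unit cost 38≤56, lead time 8≤15, capacity 560≥528).
Opt2: dominated by Opt9 (unit cost 29≤44, lead time 9≤26, capacity 773≥726).
Opt3: not dominated (best lead time).
Opt4: dominated by Opt3 (unit cost 38≤57, lead time 8≤14, capacity 560≥177).
Opt5: dominated by Opt6 (unit cost 11≤36, lead time 9≤14, capacity 664≥447).
Opt6: not dominated (best unit cost).
Opt7: dominated by Opt6 (unit cost 11≤16, lead time 9≤23, capacity 664≥419).
Opt8: not dominated.
Opt9: not dominated (best capacity).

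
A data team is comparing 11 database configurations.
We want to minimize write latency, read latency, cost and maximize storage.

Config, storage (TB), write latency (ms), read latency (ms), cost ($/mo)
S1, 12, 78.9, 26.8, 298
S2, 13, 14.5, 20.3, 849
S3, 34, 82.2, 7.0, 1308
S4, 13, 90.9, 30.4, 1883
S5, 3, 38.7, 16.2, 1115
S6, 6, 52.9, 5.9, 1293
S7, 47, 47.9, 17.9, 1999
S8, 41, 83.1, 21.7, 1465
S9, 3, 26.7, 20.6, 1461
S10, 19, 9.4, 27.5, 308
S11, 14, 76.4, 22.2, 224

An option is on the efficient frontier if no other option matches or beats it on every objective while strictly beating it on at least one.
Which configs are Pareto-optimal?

S1: dominated by S11 (storage 14≥12, write latency 76.4≤78.9, read latency 22.2≤26.8, cost 224≤298).
S2: not dominated.
S3: not dominated.
S4: dominated by S2 (storage 13≥13, write latency 14.5≤90.9, read latency 20.3≤30.4, cost 849≤1883).
S5: not dominated.
S6: not dominated (best read latency).
S7: not dominated (best storage).
S8: not dominated.
S9: dominated by S2 (storage 13≥3, write latency 14.5≤26.7, read latency 20.3≤20.6, cost 849≤1461).
S10: not dominated (best write latency).
S11: not dominated (best cost).

S2, S3, S5, S6, S7, S8, S10, S11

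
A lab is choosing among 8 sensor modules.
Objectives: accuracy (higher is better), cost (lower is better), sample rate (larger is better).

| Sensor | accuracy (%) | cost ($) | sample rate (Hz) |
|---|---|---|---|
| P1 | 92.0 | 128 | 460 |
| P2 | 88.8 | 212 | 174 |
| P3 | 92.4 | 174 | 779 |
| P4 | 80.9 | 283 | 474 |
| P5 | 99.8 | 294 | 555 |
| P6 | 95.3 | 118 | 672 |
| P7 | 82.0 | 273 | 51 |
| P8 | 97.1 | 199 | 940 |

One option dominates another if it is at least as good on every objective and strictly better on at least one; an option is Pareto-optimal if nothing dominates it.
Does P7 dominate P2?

P7 vs P2: P7 is worse on accuracy (82.0 vs 88.8), so it does not dominate P2.

No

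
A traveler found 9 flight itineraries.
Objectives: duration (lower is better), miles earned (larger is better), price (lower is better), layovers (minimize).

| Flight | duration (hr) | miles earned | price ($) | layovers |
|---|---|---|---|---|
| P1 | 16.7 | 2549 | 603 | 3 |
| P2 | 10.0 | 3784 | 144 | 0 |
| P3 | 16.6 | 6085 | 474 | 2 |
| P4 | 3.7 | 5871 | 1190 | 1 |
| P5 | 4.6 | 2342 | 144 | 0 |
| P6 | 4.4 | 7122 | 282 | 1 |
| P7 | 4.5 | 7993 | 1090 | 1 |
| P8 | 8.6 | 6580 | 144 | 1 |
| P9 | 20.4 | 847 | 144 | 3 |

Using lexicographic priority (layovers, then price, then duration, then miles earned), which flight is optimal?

P5

First minimize layovers: best is 0, kept {P2, P5}.
Then minimize price: best is 144, kept {P2, P5}.
Then minimize duration: best is 4.6, kept {P5}.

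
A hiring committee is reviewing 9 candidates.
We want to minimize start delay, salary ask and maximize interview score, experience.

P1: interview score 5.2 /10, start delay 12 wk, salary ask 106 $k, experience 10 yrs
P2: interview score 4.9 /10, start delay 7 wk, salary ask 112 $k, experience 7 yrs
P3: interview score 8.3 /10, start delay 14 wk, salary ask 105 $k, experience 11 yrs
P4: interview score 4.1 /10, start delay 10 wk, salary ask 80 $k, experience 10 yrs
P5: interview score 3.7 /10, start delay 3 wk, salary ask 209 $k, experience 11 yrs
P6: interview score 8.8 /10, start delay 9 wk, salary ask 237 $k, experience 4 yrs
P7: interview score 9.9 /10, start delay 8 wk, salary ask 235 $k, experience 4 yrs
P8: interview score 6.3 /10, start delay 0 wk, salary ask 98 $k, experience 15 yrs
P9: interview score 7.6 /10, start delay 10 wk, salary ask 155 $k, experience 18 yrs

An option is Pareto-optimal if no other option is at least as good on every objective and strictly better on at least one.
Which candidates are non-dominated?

P3, P4, P7, P8, P9

P1: dominated by P8 (interview score 6.3≥5.2, start delay 0≤12, salary ask 98≤106, experience 15≥10).
P2: dominated by P8 (interview score 6.3≥4.9, start delay 0≤7, salary ask 98≤112, experience 15≥7).
P3: not dominated.
P4: not dominated (best salary ask).
P5: dominated by P8 (interview score 6.3≥3.7, start delay 0≤3, salary ask 98≤209, experience 15≥11).
P6: dominated by P7 (interview score 9.9≥8.8, start delay 8≤9, salary ask 235≤237, experience 4≥4).
P7: not dominated (best interview score).
P8: not dominated (best start delay).
P9: not dominated (best experience).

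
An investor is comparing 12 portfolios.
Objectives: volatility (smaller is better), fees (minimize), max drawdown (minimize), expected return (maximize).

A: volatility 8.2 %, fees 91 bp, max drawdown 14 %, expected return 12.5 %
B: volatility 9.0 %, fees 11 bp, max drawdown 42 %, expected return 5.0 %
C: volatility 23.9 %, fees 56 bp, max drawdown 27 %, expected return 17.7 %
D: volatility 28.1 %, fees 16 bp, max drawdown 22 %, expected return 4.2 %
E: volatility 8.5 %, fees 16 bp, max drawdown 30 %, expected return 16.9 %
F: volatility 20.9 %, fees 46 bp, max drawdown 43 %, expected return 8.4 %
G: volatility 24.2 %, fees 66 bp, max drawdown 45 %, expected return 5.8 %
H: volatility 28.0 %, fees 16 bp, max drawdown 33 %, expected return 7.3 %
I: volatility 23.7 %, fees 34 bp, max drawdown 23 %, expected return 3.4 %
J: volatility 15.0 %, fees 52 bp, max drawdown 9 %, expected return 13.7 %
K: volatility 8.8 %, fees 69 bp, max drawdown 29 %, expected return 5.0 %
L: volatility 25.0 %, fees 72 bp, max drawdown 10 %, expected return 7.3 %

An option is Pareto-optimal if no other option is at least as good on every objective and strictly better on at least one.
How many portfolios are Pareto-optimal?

8

A: not dominated (best volatility).
B: not dominated (best fees).
C: not dominated (best expected return).
D: not dominated.
E: not dominated.
F: dominated by E (volatility 8.5≤20.9, fees 16≤46, max drawdown 30≤43, expected return 16.9≥8.4).
G: dominated by C (volatility 23.9≤24.2, fees 56≤66, max drawdown 27≤45, expected return 17.7≥5.8).
H: dominated by E (volatility 8.5≤28.0, fees 16≤16, max drawdown 30≤33, expected return 16.9≥7.3).
I: not dominated.
J: not dominated (best max drawdown).
K: not dominated.
L: dominated by J (volatility 15.0≤25.0, fees 52≤72, max drawdown 9≤10, expected return 13.7≥7.3).
Pareto-optimal: A, B, C, D, E, I, J, K → 8.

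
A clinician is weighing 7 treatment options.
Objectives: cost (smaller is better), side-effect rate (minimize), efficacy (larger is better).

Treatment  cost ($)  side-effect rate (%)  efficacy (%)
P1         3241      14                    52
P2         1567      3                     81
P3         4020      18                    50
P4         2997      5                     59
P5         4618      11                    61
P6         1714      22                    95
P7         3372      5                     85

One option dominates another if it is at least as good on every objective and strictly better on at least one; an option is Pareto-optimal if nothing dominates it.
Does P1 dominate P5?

No

P1 vs P5: P1 is worse on side-effect rate (14 vs 11), so it does not dominate P5.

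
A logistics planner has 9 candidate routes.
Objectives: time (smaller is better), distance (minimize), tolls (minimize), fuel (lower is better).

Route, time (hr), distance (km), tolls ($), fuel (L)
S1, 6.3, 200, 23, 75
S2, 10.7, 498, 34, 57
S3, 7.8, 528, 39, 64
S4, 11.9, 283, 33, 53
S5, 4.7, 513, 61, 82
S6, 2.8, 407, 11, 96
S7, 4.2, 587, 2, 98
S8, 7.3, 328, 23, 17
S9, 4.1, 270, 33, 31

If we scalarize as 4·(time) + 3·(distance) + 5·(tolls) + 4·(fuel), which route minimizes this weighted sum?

S1: 4·6.3 + 3·200 + 5·23 + 4·75 = 1040.2
S2: 4·10.7 + 3·498 + 5·34 + 4·57 = 1934.8
S3: 4·7.8 + 3·528 + 5·39 + 4·64 = 2066.2
S4: 4·11.9 + 3·283 + 5·33 + 4·53 = 1273.6
S5: 4·4.7 + 3·513 + 5·61 + 4·82 = 2190.8
S6: 4·2.8 + 3·407 + 5·11 + 4·96 = 1671.2
S7: 4·4.2 + 3·587 + 5·2 + 4·98 = 2179.8
S8: 4·7.3 + 3·328 + 5·23 + 4·17 = 1196.2
S9: 4·4.1 + 3·270 + 5·33 + 4·31 = 1115.4
Lowest: S1 at 1040.2.

S1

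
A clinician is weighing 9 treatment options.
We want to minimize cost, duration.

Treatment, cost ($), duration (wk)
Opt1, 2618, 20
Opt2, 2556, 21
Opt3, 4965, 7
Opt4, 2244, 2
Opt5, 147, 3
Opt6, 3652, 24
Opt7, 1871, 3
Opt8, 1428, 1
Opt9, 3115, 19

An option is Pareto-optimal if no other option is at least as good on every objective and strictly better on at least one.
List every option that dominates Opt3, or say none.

Opt4, Opt5, Opt7, Opt8

Opt4: cost 2244≤4965, duration 2≤7 — dominates Opt3.
Opt5: cost 147≤4965, duration 3≤7 — dominates Opt3.
Opt7: cost 1871≤4965, duration 3≤7 — dominates Opt3.
Opt8: cost 1428≤4965, duration 1≤7 — dominates Opt3.
Others (Opt1, Opt2, Opt6, Opt9) are each worse than Opt3 on at least one objective.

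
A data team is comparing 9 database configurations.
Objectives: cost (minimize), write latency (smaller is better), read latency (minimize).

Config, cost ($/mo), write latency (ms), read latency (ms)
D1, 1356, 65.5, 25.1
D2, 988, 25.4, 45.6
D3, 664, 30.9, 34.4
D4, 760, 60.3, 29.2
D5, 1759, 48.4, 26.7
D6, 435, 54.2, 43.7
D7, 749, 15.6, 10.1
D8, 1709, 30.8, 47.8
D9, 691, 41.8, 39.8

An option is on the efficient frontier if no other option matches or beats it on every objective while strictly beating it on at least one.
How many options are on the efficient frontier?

D1: dominated by D7 (cost 749≤1356, write latency 15.6≤65.5, read latency 10.1≤25.1).
D2: dominated by D7 (cost 749≤988, write latency 15.6≤25.4, read latency 10.1≤45.6).
D3: not dominated.
D4: dominated by D7 (cost 749≤760, write latency 15.6≤60.3, read latency 10.1≤29.2).
D5: dominated by D7 (cost 749≤1759, write latency 15.6≤48.4, read latency 10.1≤26.7).
D6: not dominated (best cost).
D7: not dominated (best write latency).
D8: dominated by D2 (cost 988≤1709, write latency 25.4≤30.8, read latency 45.6≤47.8).
D9: dominated by D3 (cost 664≤691, write latency 30.9≤41.8, read latency 34.4≤39.8).
Pareto-optimal: D3, D6, D7 → 3.

3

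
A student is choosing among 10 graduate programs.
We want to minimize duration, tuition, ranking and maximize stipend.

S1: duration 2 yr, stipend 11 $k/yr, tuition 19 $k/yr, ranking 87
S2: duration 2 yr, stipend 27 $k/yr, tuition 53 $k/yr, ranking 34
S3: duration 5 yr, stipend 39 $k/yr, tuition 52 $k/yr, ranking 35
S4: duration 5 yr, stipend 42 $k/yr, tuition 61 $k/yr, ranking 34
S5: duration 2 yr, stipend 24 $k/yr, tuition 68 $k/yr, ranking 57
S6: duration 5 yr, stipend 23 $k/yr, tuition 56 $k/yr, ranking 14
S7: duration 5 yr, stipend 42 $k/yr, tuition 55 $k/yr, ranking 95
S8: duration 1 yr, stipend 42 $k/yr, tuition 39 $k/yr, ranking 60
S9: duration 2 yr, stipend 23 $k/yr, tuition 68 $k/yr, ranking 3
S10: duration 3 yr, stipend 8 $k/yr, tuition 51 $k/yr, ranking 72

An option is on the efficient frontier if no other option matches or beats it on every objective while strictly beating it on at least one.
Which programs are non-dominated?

S1: not dominated (best tuition).
S2: not dominated.
S3: not dominated.
S4: not dominated.
S5: dominated by S2 (duration 2≤2, stipend 27≥24, tuition 53≤68, ranking 34≤57).
S6: not dominated.
S7: dominated by S8 (duration 1≤5, stipend 42≥42, tuition 39≤55, ranking 60≤95).
S8: not dominated (best duration).
S9: not dominated (best ranking).
S10: dominated by S8 (duration 1≤3, stipend 42≥8, tuition 39≤51, ranking 60≤72).

S1, S2, S3, S4, S6, S8, S9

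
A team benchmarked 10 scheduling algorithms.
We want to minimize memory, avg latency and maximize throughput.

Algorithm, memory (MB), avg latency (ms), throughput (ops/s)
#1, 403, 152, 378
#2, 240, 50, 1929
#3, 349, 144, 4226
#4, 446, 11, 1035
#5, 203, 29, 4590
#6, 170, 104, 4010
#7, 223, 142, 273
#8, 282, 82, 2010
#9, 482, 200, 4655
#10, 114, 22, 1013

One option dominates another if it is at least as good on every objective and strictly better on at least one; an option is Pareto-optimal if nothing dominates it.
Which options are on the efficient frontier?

#4, #5, #6, #9, #10

#1: dominated by #2 (memory 240≤403, avg latency 50≤152, throughput 1929≥378).
#2: dominated by #5 (memory 203≤240, avg latency 29≤50, throughput 4590≥1929).
#3: dominated by #5 (memory 203≤349, avg latency 29≤144, throughput 4590≥4226).
#4: not dominated (best avg latency).
#5: not dominated.
#6: not dominated.
#7: dominated by #5 (memory 203≤223, avg latency 29≤142, throughput 4590≥273).
#8: dominated by #5 (memory 203≤282, avg latency 29≤82, throughput 4590≥2010).
#9: not dominated (best throughput).
#10: not dominated (best memory).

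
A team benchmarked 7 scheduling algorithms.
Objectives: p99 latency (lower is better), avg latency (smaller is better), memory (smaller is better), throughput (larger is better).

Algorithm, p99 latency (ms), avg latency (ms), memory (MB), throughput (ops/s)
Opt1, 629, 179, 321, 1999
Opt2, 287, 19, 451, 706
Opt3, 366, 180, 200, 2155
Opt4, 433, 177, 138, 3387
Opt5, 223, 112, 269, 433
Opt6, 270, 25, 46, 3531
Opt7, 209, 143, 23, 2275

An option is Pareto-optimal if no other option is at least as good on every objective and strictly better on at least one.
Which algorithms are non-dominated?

Opt2, Opt5, Opt6, Opt7

Opt1: dominated by Opt4 (p99 latency 433≤629, avg latency 177≤179, memory 138≤321, throughput 3387≥1999).
Opt2: not dominated (best avg latency).
Opt3: dominated by Opt6 (p99 latency 270≤366, avg latency 25≤180, memory 46≤200, throughput 3531≥2155).
Opt4: dominated by Opt6 (p99 latency 270≤433, avg latency 25≤177, memory 46≤138, throughput 3531≥3387).
Opt5: not dominated.
Opt6: not dominated (best throughput).
Opt7: not dominated (best p99 latency).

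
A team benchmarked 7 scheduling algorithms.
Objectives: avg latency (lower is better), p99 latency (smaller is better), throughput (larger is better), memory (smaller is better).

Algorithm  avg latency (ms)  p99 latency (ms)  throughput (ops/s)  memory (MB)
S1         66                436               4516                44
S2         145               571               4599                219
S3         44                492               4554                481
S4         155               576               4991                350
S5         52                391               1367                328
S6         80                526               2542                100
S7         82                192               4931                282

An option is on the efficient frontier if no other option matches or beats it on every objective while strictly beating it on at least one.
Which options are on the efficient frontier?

S1, S2, S3, S4, S5, S7

S1: not dominated (best memory).
S2: not dominated.
S3: not dominated (best avg latency).
S4: not dominated (best throughput).
S5: not dominated.
S6: dominated by S1 (avg latency 66≤80, p99 latency 436≤526, throughput 4516≥2542, memory 44≤100).
S7: not dominated (best p99 latency).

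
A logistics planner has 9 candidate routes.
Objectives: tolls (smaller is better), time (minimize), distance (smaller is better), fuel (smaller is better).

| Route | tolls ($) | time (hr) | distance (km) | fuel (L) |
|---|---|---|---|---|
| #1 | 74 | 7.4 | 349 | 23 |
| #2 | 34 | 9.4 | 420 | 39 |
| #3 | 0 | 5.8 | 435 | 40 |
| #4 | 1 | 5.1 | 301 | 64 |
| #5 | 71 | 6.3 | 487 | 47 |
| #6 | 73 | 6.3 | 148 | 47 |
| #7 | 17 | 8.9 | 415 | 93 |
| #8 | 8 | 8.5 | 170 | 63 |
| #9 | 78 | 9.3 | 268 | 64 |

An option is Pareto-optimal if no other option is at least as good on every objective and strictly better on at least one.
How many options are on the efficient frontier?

#1: not dominated (best fuel).
#2: not dominated.
#3: not dominated (best tolls).
#4: not dominated (best time).
#5: dominated by #3 (tolls 0≤71, time 5.8≤6.3, distance 435≤487, fuel 40≤47).
#6: not dominated (best distance).
#7: dominated by #4 (tolls 1≤17, time 5.1≤8.9, distance 301≤415, fuel 64≤93).
#8: not dominated.
#9: dominated by #6 (tolls 73≤78, time 6.3≤9.3, distance 148≤268, fuel 47≤64).
Pareto-optimal: #1, #2, #3, #4, #6, #8 → 6.

6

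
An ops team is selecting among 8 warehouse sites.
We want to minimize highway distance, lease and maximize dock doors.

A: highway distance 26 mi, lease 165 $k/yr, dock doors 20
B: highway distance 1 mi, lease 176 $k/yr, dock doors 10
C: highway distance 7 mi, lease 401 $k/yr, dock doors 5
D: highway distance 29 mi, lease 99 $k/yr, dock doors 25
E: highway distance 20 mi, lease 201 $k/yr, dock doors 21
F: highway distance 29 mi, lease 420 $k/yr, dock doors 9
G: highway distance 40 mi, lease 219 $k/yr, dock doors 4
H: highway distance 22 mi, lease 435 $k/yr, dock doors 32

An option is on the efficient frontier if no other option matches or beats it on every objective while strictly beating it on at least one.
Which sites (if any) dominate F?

A: highway distance 26≤29, lease 165≤420, dock doors 20≥9 — dominates F.
B: highway distance 1≤29, lease 176≤420, dock doors 10≥9 — dominates F.
D: highway distance 29≤29, lease 99≤420, dock doors 25≥9 — dominates F.
E: highway distance 20≤29, lease 201≤420, dock doors 21≥9 — dominates F.
Others (C, G, H) are each worse than F on at least one objective.

A, B, D, E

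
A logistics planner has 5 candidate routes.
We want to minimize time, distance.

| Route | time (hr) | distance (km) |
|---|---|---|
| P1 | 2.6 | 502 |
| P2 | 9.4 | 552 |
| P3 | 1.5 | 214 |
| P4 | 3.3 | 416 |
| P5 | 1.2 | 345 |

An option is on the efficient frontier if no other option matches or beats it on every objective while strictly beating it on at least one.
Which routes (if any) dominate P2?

P1, P3, P4, P5

P1: time 2.6≤9.4, distance 502≤552 — dominates P2.
P3: time 1.5≤9.4, distance 214≤552 — dominates P2.
P4: time 3.3≤9.4, distance 416≤552 — dominates P2.
P5: time 1.2≤9.4, distance 345≤552 — dominates P2.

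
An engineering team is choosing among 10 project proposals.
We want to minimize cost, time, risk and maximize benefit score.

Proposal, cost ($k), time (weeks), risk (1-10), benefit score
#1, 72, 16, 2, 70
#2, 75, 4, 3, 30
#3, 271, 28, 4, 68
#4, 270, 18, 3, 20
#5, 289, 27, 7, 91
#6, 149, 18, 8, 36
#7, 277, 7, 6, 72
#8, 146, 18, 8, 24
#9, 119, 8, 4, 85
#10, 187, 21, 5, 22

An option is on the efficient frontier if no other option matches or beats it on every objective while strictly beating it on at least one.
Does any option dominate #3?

Yes

#1 vs #3: cost 72≤271, time 16≤28, risk 2≤4, benefit score 70≥68 — #1 is at least as good on every objective and strictly better on at least one, so #1 dominates #3.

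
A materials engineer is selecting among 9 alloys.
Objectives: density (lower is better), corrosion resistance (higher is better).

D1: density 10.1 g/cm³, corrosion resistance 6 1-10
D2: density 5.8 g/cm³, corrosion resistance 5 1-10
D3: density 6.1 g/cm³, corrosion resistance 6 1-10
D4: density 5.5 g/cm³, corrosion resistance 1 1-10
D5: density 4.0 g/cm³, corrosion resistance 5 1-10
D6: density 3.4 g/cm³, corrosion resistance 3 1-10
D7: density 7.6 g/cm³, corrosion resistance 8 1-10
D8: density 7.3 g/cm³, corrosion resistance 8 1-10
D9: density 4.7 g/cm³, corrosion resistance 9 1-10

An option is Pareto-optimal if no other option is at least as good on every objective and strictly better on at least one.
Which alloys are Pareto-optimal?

D1: dominated by D3 (density 6.1≤10.1, corrosion resistance 6≥6).
D2: dominated by D5 (density 4.0≤5.8, corrosion resistance 5≥5).
D3: dominated by D9 (density 4.7≤6.1, corrosion resistance 9≥6).
D4: dominated by D5 (density 4.0≤5.5, corrosion resistance 5≥1).
D5: not dominated.
D6: not dominated (best density).
D7: dominated by D8 (density 7.3≤7.6, corrosion resistance 8≥8).
D8: dominated by D9 (density 4.7≤7.3, corrosion resistance 9≥8).
D9: not dominated (best corrosion resistance).

D5, D6, D9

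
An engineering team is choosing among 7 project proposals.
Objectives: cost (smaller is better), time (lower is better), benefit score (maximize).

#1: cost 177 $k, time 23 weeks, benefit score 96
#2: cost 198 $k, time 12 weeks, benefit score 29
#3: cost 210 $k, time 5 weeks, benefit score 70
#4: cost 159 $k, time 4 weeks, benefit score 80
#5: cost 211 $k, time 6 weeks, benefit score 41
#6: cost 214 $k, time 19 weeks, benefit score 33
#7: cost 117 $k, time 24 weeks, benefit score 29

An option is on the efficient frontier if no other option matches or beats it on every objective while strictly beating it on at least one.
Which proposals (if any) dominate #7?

none

#1: worse on cost (177 vs 117).
#2: worse on cost (198 vs 117).
#3: worse on cost (210 vs 117).
#4: worse on cost (159 vs 117).
#5: worse on cost (211 vs 117).
#6: worse on cost (214 vs 117).
No option dominates #7.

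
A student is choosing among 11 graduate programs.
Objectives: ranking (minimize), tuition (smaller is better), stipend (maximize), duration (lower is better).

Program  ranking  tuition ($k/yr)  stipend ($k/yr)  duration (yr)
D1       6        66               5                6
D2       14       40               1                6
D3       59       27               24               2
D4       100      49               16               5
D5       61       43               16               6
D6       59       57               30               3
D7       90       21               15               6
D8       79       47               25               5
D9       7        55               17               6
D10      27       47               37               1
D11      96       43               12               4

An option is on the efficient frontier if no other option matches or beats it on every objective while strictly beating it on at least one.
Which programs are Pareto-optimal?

D1, D2, D3, D7, D9, D10

D1: not dominated (best ranking).
D2: not dominated.
D3: not dominated.
D4: dominated by D3 (ranking 59≤100, tuition 27≤49, stipend 24≥16, duration 2≤5).
D5: dominated by D3 (ranking 59≤61, tuition 27≤43, stipend 24≥16, duration 2≤6).
D6: dominated by D10 (ranking 27≤59, tuition 47≤57, stipend 37≥30, duration 1≤3).
D7: not dominated (best tuition).
D8: dominated by D10 (ranking 27≤79, tuition 47≤47, stipend 37≥25, duration 1≤5).
D9: not dominated.
D10: not dominated (best stipend).
D11: dominated by D3 (ranking 59≤96, tuition 27≤43, stipend 24≥12, duration 2≤4).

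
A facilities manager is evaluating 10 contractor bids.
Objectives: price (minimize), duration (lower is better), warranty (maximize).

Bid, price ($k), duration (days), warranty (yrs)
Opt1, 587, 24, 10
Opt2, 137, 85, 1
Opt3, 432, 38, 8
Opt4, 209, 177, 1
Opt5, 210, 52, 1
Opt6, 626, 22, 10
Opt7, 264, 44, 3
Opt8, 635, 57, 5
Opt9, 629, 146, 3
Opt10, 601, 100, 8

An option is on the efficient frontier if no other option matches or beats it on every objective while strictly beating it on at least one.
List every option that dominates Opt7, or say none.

none

Opt1: worse on price (587 vs 264).
Opt2: worse on duration (85 vs 44).
Opt3: worse on price (432 vs 264).
Opt4: worse on duration (177 vs 44).
Opt5: worse on duration (52 vs 44).
Opt6: worse on price (626 vs 264).
Opt8: worse on price (635 vs 264).
Opt9: worse on price (629 vs 264).
Opt10: worse on price (601 vs 264).
No option dominates Opt7.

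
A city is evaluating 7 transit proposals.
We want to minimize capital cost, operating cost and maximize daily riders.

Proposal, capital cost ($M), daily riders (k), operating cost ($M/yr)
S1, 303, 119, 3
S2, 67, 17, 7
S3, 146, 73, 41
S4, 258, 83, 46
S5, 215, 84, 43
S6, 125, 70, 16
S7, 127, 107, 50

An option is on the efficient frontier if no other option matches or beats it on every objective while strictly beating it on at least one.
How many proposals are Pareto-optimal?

S1: not dominated (best daily riders).
S2: not dominated (best capital cost).
S3: not dominated.
S4: dominated by S5 (capital cost 215≤258, daily riders 84≥83, operating cost 43≤46).
S5: not dominated.
S6: not dominated.
S7: not dominated.
Pareto-optimal: S1, S2, S3, S5, S6, S7 → 6.

6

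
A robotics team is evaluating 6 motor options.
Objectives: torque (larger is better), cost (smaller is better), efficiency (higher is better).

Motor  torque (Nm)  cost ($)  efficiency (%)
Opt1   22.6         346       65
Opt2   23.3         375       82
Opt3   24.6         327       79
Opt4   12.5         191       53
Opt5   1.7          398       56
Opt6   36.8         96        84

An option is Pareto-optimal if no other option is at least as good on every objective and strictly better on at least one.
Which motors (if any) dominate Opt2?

Opt6

Opt6: torque 36.8≥23.3, cost 96≤375, efficiency 84≥82 — dominates Opt2.
Others (Opt1, Opt3, Opt4, Opt5) are each worse than Opt2 on at least one objective.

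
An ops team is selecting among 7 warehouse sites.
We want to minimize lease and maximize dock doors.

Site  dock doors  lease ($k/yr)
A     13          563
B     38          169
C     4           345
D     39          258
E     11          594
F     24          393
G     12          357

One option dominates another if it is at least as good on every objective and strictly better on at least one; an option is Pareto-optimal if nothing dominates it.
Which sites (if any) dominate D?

none

A: worse on dock doors (13 vs 39).
B: worse on dock doors (38 vs 39).
C: worse on dock doors (4 vs 39).
E: worse on dock doors (11 vs 39).
F: worse on dock doors (24 vs 39).
G: worse on dock doors (12 vs 39).
No option dominates D.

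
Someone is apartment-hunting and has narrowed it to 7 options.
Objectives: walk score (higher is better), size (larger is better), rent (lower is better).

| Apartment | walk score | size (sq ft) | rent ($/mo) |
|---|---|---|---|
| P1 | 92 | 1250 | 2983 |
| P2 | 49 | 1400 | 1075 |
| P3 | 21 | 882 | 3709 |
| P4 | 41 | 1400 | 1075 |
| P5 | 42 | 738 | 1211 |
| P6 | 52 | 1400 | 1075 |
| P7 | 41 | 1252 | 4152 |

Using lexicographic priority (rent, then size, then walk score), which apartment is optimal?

First minimize rent: best is 1075, kept {P2, P4, P6}.
Then maximize size: best is 1400, kept {P2, P4, P6}.
Then maximize walk score: best is 52, kept {P6}.

P6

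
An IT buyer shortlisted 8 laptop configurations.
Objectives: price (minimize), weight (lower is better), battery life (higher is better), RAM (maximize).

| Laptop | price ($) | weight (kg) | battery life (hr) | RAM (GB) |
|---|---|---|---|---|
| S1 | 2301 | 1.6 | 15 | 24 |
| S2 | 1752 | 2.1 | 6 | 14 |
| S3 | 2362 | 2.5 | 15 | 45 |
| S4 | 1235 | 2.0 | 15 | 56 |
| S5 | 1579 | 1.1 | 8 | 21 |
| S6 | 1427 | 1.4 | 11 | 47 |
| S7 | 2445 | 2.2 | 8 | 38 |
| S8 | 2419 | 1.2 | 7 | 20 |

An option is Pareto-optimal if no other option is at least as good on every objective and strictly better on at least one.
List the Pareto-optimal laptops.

S1, S4, S5, S6

S1: not dominated.
S2: dominated by S4 (price 1235≤1752, weight 2.0≤2.1, battery life 15≥6, RAM 56≥14).
S3: dominated by S4 (price 1235≤2362, weight 2.0≤2.5, battery life 15≥15, RAM 56≥45).
S4: not dominated (best price).
S5: not dominated (best weight).
S6: not dominated.
S7: dominated by S4 (price 1235≤2445, weight 2.0≤2.2, battery life 15≥8, RAM 56≥38).
S8: dominated by S5 (price 1579≤2419, weight 1.1≤1.2, battery life 8≥7, RAM 21≥20).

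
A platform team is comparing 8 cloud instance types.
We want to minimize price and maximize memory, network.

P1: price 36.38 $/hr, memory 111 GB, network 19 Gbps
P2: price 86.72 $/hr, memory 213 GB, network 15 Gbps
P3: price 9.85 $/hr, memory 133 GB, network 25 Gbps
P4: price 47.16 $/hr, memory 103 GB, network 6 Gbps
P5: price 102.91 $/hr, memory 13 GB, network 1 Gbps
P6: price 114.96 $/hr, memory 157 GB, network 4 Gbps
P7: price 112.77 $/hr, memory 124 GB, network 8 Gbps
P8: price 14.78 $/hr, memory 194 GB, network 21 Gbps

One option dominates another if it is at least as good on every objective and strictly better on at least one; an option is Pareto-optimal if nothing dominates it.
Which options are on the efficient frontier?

P2, P3, P8

P1: dominated by P3 (price 9.85≤36.38, memory 133≥111, network 25≥19).
P2: not dominated (best memory).
P3: not dominated (best price).
P4: dominated by P1 (price 36.38≤47.16, memory 111≥103, network 19≥6).
P5: dominated by P1 (price 36.38≤102.91, memory 111≥13, network 19≥1).
P6: dominated by P2 (price 86.72≤114.96, memory 213≥157, network 15≥4).
P7: dominated by P2 (price 86.72≤112.77, memory 213≥124, network 15≥8).
P8: not dominated.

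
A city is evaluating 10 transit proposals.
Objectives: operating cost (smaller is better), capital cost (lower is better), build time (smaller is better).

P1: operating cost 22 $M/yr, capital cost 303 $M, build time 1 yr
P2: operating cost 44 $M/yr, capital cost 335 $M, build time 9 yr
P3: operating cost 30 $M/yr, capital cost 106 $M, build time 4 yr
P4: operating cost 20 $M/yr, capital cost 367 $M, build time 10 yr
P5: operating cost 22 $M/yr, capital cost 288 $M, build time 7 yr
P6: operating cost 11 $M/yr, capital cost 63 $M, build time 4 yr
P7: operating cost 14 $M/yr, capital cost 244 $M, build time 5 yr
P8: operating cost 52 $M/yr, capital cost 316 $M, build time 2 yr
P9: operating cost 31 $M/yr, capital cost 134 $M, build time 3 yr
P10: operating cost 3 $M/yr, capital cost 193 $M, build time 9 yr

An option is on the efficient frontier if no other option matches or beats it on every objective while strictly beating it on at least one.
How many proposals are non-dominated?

P1: not dominated (best build time).
P2: dominated by P1 (operating cost 22≤44, capital cost 303≤335, build time 1≤9).
P3: dominated by P6 (operating cost 11≤30, capital cost 63≤106, build time 4≤4).
P4: dominated by P6 (operating cost 11≤20, capital cost 63≤367, build time 4≤10).
P5: dominated by P6 (operating cost 11≤22, capital cost 63≤288, build time 4≤7).
P6: not dominated (best capital cost).
P7: dominated by P6 (operating cost 11≤14, capital cost 63≤244, build time 4≤5).
P8: dominated by P1 (operating cost 22≤52, capital cost 303≤316, build time 1≤2).
P9: not dominated.
P10: not dominated (best operating cost).
Pareto-optimal: P1, P6, P9, P10 → 4.

4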